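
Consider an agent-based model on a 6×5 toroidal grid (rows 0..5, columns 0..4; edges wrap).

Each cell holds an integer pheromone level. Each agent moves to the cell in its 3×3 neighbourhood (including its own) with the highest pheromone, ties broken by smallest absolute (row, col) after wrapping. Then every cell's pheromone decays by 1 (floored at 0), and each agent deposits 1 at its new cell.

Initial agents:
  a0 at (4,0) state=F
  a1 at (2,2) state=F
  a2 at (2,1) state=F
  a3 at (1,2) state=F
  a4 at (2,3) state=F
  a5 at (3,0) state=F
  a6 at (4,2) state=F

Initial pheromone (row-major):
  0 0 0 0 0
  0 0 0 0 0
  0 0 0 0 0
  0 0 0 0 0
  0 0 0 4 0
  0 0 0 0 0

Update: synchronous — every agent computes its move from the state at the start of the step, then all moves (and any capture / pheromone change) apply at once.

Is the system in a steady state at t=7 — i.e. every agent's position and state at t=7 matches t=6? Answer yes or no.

yes

t=1: a0@(3,0) a1@(1,1) a2@(1,0) a3@(0,1) a4@(1,2) a5@(2,0) a6@(4,3) | pheromone: 0 1 0 0 0 / 1 1 1 0 0 / 1 0 0 0 0 / 1 0 0 0 0 / 0 0 0 4 0 / 0 0 0 0 0
t=2: a0@(2,0) a1@(0,1) a2@(0,1) a3@(0,1) a4@(0,1) a5@(1,0) a6@(4,3) | pheromone: 0 4 0 0 0 / 1 0 0 0 0 / 1 0 0 0 0 / 0 0 0 0 0 / 0 0 0 4 0 / 0 0 0 0 0
t=3: a0@(1,0) a1@(0,1) a2@(0,1) a3@(0,1) a4@(0,1) a5@(0,1) a6@(4,3) | pheromone: 0 8 0 0 0 / 1 0 0 0 0 / 0 0 0 0 0 / 0 0 0 0 0 / 0 0 0 4 0 / 0 0 0 0 0
t=4: a0@(0,1) a1@(0,1) a2@(0,1) a3@(0,1) a4@(0,1) a5@(0,1) a6@(4,3) | pheromone: 0 13 0 0 0 / 0 0 0 0 0 / 0 0 0 0 0 / 0 0 0 0 0 / 0 0 0 4 0 / 0 0 0 0 0
t=5: a0@(0,1) a1@(0,1) a2@(0,1) a3@(0,1) a4@(0,1) a5@(0,1) a6@(4,3) | pheromone: 0 18 0 0 0 / 0 0 0 0 0 / 0 0 0 0 0 / 0 0 0 0 0 / 0 0 0 4 0 / 0 0 0 0 0
t=6: a0@(0,1) a1@(0,1) a2@(0,1) a3@(0,1) a4@(0,1) a5@(0,1) a6@(4,3) | pheromone: 0 23 0 0 0 / 0 0 0 0 0 / 0 0 0 0 0 / 0 0 0 0 0 / 0 0 0 4 0 / 0 0 0 0 0
t=7: a0@(0,1) a1@(0,1) a2@(0,1) a3@(0,1) a4@(0,1) a5@(0,1) a6@(4,3) | pheromone: 0 28 0 0 0 / 0 0 0 0 0 / 0 0 0 0 0 / 0 0 0 0 0 / 0 0 0 4 0 / 0 0 0 0 0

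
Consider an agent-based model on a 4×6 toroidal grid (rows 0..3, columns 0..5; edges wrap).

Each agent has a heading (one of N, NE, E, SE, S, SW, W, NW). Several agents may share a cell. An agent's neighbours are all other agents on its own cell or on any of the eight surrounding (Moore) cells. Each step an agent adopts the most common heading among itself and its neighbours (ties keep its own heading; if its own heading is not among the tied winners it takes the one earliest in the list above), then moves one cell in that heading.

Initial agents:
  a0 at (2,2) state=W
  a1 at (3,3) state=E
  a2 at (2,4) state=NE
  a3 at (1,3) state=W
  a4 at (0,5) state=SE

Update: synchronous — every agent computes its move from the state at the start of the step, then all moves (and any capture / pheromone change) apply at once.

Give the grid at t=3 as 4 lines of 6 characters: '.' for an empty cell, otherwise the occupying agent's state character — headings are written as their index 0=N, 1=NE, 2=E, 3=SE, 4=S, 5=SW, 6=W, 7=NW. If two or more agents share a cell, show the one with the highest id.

......
6.....
6....6
21....

t=1: a0@(2,1):W a1@(3,4):E a2@(1,5):NE a3@(1,2):W a4@(1,0):SE
t=2: a0@(2,0):W a1@(3,5):E a2@(0,0):NE a3@(1,1):W a4@(2,1):SE
t=3: a0@(2,5):W a1@(3,0):E a2@(3,1):NE a3@(1,0):W a4@(2,0):W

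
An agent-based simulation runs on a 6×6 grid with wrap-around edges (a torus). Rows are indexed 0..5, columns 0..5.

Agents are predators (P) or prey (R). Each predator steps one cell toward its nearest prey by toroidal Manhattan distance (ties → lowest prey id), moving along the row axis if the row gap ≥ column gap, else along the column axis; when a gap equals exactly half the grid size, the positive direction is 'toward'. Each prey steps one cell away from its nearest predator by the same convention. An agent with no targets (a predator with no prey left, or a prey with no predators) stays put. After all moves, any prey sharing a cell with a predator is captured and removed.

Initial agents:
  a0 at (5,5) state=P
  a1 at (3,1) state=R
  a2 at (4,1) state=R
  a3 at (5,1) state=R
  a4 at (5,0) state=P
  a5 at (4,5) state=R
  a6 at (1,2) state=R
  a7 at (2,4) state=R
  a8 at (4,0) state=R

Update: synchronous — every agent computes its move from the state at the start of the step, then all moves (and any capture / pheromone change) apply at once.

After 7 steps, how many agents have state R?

6

t=1: a0@(4,5):P a1@(2,1):R a2@(3,1):R a3@(5,2):R a4@(5,1):P a5@(3,5):R a6@(2,2):R a7@(1,4):R a8@(3,0):R
t=2: a0@(3,5):P a1@(1,1):R a2@(2,1):R a3@(5,3):R a4@(5,2):P a5@(2,5):R a6@(1,2):R a7@(0,4):R a8@(2,0):R
t=3: a0@(2,5):P a1@(2,1):R a2@(2,2):R a3@(5,4):R a4@(5,3):P a5@(1,5):R a6@(2,2):R a7@(0,5):R a8@(1,0):R
t=4: a0@(1,5):P a1@(2,2):R a2@(2,1):R a3@(5,5):R a4@(5,4):P a5@(0,5):R a6@(2,1):R a7@(5,5):R a8@(0,0):R
t=5: a0@(0,5):P a1@(2,1):R a2@(2,2):R a3@(5,0):R a4@(5,5):P a6@(2,2):R a7@(5,0):R a8@(5,0):R
t=6: a0@(5,5):P a1@(3,1):R a2@(2,1):R a3@(5,1):R a4@(5,0):P a6@(2,1):R a7@(5,1):R a8@(5,1):R
t=7: a0@(5,0):P a1@(2,1):R a2@(1,1):R a3@(5,2):R a4@(5,1):P a6@(1,1):R a7@(5,2):R a8@(5,2):R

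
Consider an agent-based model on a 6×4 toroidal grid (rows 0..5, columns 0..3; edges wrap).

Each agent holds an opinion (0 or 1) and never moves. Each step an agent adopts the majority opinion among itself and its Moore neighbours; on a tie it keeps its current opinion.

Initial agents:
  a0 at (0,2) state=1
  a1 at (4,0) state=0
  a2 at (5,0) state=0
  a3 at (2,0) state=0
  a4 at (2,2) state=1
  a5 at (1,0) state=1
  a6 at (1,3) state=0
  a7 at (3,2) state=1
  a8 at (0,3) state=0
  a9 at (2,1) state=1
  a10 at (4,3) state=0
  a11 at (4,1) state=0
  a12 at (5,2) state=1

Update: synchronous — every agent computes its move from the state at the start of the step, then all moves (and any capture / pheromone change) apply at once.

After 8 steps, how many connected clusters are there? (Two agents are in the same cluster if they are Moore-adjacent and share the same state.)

2

t=1: a0@(0,2):1 a1@(4,0):0 a2@(5,0):0 a3@(2,0):0 a4@(2,2):1 a5@(1,0):0 a6@(1,3):0 a7@(3,2):1 a8@(0,3):0 a9@(2,1):1 a10@(4,3):0 a11@(4,1):0 a12@(5,2):0
t=2: a0@(0,2):0 a1@(4,0):0 a2@(5,0):0 a3@(2,0):0 a4@(2,2):1 a5@(1,0):0 a6@(1,3):0 a7@(3,2):1 a8@(0,3):0 a9@(2,1):1 a10@(4,3):0 a11@(4,1):0 a12@(5,2):0
t=3: (unchanged — steady state)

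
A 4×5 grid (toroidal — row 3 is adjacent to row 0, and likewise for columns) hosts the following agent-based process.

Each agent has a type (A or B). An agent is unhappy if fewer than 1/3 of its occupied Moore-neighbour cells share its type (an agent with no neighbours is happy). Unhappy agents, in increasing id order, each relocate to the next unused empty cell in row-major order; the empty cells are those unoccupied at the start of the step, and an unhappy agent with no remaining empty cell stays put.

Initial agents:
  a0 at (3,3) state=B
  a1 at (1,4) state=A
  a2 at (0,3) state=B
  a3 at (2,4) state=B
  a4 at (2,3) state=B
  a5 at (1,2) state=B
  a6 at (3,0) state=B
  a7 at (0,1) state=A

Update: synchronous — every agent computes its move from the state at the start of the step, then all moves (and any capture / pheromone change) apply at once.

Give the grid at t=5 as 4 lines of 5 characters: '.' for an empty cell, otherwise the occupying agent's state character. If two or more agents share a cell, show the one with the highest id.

t=1: a0@(3,3):B a1@(0,0):A a2@(0,3):B a3@(2,4):B a4@(2,3):B a5@(1,2):B a6@(3,0):B a7@(0,2):A
t=2: a0@(3,3):B a1@(0,1):A a2@(0,3):B a3@(2,4):B a4@(2,3):B a5@(1,2):B a6@(3,0):B a7@(0,4):A
t=3: a0@(3,3):B a1@(0,0):A a2@(0,3):B a3@(2,4):B a4@(2,3):B a5@(1,2):B a6@(3,0):B a7@(0,2):A
t=4: a0@(3,3):B a1@(0,1):A a2@(0,3):B a3@(2,4):B a4@(2,3):B a5@(1,2):B a6@(3,0):B a7@(0,4):A
t=5: a0@(3,3):B a1@(0,0):A a2@(0,3):B a3@(2,4):B a4@(2,3):B a5@(1,2):B a6@(3,0):B a7@(0,2):A

A.AB.
..B..
...BB
B..B.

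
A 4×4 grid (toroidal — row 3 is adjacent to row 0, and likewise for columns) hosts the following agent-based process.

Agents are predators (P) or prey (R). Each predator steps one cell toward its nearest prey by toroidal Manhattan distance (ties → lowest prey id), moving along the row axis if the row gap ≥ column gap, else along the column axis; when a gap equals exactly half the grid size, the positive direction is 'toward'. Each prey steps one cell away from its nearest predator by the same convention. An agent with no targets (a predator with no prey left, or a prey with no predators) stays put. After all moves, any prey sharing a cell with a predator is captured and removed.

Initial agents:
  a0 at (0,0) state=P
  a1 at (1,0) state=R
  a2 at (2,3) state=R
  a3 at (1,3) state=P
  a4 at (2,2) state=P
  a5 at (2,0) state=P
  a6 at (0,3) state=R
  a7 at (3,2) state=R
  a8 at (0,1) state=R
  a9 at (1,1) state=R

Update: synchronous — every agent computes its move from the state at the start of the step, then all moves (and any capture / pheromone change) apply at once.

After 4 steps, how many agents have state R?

t=1: a0@(1,0):P a1@(2,0):R a2@(3,3):R a3@(1,0):P a4@(2,3):P a5@(1,0):P a6@(0,2):R a7@(0,2):R a8@(0,2):R a9@(2,1):R
t=2: a0@(2,0):P a1@(3,0):R a2@(0,3):R a3@(2,0):P a4@(2,0):P a5@(2,0):P a6@(0,1):R a7@(0,1):R a8@(0,1):R a9@(3,1):R
t=3: a0@(3,0):P a1@(0,0):R a2@(3,3):R a3@(3,0):P a4@(3,0):P a5@(3,0):P a6@(3,1):R a7@(3,1):R a8@(3,1):R a9@(0,1):R
t=4: a0@(0,0):P a1@(1,0):R a2@(3,2):R a3@(0,0):P a4@(0,0):P a5@(0,0):P a6@(3,2):R a7@(3,2):R a8@(3,2):R a9@(1,1):R

6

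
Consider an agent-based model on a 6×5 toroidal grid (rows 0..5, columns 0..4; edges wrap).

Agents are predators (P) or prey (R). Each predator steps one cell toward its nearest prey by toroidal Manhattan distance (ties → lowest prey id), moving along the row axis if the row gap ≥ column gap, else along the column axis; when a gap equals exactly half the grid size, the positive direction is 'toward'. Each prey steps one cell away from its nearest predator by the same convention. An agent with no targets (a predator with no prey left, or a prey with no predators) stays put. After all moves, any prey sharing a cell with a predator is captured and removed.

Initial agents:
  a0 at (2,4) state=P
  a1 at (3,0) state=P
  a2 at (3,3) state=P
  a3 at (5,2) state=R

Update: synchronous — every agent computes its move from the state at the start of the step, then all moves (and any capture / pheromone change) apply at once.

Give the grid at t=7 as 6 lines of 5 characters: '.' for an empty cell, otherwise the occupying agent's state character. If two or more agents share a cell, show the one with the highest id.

t=1: a0@(3,4):P a1@(4,0):P a2@(4,3):P a3@(0,2):R
t=2: a0@(4,4):P a1@(5,0):P a2@(5,3):P a3@(1,2):R
t=3: a0@(5,4):P a1@(0,0):P a2@(0,3):P a3@(2,2):R
t=4: a0@(0,4):P a1@(1,0):P a2@(1,3):P a3@(3,2):R
t=5: a0@(1,4):P a1@(2,0):P a2@(2,3):P a3@(4,2):R
t=6: a0@(2,4):P a1@(3,0):P a2@(3,3):P a3@(5,2):R
t=7: a0@(3,4):P a1@(4,0):P a2@(4,3):P a3@(0,2):R

..R..
.....
.....
....P
P..P.
.....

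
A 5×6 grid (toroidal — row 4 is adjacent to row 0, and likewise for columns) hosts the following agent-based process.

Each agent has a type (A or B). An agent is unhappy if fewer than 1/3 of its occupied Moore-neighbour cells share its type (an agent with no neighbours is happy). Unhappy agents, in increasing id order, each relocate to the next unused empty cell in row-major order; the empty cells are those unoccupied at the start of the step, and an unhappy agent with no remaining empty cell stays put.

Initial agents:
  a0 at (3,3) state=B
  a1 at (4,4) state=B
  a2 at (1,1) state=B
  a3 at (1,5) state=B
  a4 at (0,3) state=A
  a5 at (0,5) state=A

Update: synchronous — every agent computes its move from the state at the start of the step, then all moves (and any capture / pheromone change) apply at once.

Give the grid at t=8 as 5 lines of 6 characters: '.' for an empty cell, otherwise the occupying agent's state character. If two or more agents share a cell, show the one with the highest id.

t=1: a0@(3,3):B a1@(4,4):B a2@(1,1):B a3@(0,0):B a4@(0,1):A a5@(0,2):A
t=2: (unchanged — steady state)

BAA...
.B....
......
...B..
....B.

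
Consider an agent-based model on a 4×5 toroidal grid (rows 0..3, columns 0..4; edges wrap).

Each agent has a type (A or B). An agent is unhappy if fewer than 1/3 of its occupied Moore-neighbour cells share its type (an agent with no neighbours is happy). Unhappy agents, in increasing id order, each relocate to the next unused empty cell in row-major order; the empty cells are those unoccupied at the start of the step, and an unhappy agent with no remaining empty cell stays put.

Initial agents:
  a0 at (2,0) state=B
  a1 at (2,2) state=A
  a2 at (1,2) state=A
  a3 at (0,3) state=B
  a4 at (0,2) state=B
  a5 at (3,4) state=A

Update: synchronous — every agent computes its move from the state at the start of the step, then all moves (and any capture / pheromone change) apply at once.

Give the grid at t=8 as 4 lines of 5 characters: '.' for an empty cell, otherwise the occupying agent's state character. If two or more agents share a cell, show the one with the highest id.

t=1: a0@(0,0):B a1@(2,2):A a2@(1,2):A a3@(0,3):B a4@(0,2):B a5@(0,1):A
t=2: a0@(0,4):B a1@(2,2):A a2@(1,2):A a3@(0,3):B a4@(0,2):B a5@(0,1):A
t=3: (unchanged — steady state)

.ABBB
..A..
..A..
.....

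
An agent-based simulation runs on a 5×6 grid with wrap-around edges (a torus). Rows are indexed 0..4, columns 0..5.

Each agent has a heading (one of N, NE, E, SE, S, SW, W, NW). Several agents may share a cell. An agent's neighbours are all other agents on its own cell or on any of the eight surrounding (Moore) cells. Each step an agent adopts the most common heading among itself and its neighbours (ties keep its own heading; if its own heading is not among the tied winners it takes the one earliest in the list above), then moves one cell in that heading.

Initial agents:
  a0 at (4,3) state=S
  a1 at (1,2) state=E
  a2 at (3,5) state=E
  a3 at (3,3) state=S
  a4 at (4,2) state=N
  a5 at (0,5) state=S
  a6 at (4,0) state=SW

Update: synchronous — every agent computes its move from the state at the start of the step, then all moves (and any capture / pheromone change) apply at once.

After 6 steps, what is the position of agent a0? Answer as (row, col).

t=1: a0@(0,3):S a1@(1,3):E a2@(3,0):E a3@(4,3):S a4@(0,2):S a5@(1,5):S a6@(0,5):SW
t=2: a0@(1,3):S a1@(2,3):S a2@(3,1):E a3@(0,3):S a4@(1,2):S a5@(2,5):S a6@(1,4):SW
t=3: a0@(2,3):S a1@(3,3):S a2@(3,2):E a3@(1,3):S a4@(2,2):S a5@(3,5):S a6@(2,4):S
t=4: a0@(3,3):S a1@(4,3):S a2@(4,2):S a3@(2,3):S a4@(3,2):S a5@(4,5):S a6@(3,4):S
t=5: a0@(4,3):S a1@(0,3):S a2@(0,2):S a3@(3,3):S a4@(4,2):S a5@(0,5):S a6@(4,4):S
t=6: a0@(0,3):S a1@(1,3):S a2@(1,2):S a3@(4,3):S a4@(0,2):S a5@(1,5):S a6@(0,4):S

(0, 3)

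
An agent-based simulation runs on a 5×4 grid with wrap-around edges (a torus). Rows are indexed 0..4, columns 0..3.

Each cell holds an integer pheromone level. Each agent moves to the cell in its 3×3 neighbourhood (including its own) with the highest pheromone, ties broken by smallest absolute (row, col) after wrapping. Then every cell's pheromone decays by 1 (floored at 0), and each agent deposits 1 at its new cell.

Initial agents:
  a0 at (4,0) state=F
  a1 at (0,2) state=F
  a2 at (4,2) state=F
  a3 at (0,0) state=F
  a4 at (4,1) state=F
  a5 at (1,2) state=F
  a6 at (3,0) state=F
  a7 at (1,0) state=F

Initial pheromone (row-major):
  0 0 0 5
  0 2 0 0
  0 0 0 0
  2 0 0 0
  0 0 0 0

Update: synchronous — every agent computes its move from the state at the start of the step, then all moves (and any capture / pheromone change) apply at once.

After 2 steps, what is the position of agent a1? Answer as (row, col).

(0, 3)

t=1: a0@(0,3) a1@(0,3) a2@(0,3) a3@(0,3) a4@(3,0) a5@(0,3) a6@(3,0) a7@(0,3) | pheromone: 0 0 0 10 / 0 1 0 0 / 0 0 0 0 / 3 0 0 0 / 0 0 0 0
t=2: a0@(0,3) a1@(0,3) a2@(0,3) a3@(0,3) a4@(3,0) a5@(0,3) a6@(3,0) a7@(0,3) | pheromone: 0 0 0 15 / 0 0 0 0 / 0 0 0 0 / 4 0 0 0 / 0 0 0 0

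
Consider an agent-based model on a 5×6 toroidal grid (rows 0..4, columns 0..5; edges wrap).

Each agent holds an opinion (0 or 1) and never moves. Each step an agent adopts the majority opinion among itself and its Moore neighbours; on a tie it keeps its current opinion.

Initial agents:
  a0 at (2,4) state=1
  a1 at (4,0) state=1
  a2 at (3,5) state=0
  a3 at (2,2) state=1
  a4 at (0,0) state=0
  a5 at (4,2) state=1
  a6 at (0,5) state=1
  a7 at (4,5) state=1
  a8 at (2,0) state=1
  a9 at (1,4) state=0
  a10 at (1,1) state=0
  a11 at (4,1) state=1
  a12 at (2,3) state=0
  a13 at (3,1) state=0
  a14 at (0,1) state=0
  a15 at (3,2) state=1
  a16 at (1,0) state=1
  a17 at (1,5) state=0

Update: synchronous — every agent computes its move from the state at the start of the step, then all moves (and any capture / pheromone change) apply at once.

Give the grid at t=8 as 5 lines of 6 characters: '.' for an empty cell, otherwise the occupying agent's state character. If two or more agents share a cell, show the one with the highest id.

11...1
11..11
1.111.
.11..1
111..1

t=1: a0@(2,4):0 a1@(4,0):1 a2@(3,5):1 a3@(2,2):0 a4@(0,0):1 a5@(4,2):1 a6@(0,5):1 a7@(4,5):1 a8@(2,0):0 a9@(1,4):0 a10@(1,1):0 a11@(4,1):1 a12@(2,3):1 a13@(3,1):1 a14@(0,1):1 a15@(3,2):1 a16@(1,0):0 a17@(1,5):1
t=2: a0@(2,4):1 a1@(4,0):1 a2@(3,5):1 a3@(2,2):1 a4@(0,0):1 a5@(4,2):1 a6@(0,5):1 a7@(4,5):1 a8@(2,0):0 a9@(1,4):1 a10@(1,1):0 a11@(4,1):1 a12@(2,3):0 a13@(3,1):1 a14@(0,1):1 a15@(3,2):1 a16@(1,0):1 a17@(1,5):0
t=3: a0@(2,4):1 a1@(4,0):1 a2@(3,5):1 a3@(2,2):1 a4@(0,0):1 a5@(4,2):1 a6@(0,5):1 a7@(4,5):1 a8@(2,0):0 a9@(1,4):1 a10@(1,1):1 a11@(4,1):1 a12@(2,3):1 a13@(3,1):1 a14@(0,1):1 a15@(3,2):1 a16@(1,0):1 a17@(1,5):1
t=4: a0@(2,4):1 a1@(4,0):1 a2@(3,5):1 a3@(2,2):1 a4@(0,0):1 a5@(4,2):1 a6@(0,5):1 a7@(4,5):1 a8@(2,0):1 a9@(1,4):1 a10@(1,1):1 a11@(4,1):1 a12@(2,3):1 a13@(3,1):1 a14@(0,1):1 a15@(3,2):1 a16@(1,0):1 a17@(1,5):1
t=5: (unchanged — steady state)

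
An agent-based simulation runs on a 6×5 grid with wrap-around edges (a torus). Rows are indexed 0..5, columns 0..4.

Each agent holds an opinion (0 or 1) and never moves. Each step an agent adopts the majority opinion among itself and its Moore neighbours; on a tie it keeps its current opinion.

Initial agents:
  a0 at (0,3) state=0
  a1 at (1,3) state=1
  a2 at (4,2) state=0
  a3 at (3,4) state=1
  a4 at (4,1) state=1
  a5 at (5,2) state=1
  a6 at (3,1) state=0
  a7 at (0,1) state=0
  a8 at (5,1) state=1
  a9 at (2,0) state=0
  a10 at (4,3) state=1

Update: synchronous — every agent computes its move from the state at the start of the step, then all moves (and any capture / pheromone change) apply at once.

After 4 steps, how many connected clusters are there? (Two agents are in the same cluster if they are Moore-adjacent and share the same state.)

2

t=1: a0@(0,3):1 a1@(1,3):1 a2@(4,2):1 a3@(3,4):1 a4@(4,1):1 a5@(5,2):1 a6@(3,1):0 a7@(0,1):1 a8@(5,1):1 a9@(2,0):0 a10@(4,3):1
t=2: (unchanged — steady state)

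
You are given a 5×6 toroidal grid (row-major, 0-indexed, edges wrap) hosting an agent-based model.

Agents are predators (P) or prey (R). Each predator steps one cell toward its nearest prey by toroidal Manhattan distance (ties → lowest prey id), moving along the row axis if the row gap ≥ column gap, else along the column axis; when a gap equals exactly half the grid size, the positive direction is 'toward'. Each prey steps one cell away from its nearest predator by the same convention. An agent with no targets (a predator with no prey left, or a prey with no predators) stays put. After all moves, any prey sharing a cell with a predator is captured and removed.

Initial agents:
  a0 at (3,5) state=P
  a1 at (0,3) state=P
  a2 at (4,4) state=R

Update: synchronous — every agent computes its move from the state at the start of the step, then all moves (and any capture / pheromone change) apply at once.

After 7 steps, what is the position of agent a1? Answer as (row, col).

(0, 3)

t=1: a0@(4,5):P a1@(4,3):P a2@(0,4):R
t=2: a0@(0,5):P a1@(0,3):P a2@(1,4):R
t=3: a0@(1,5):P a1@(1,3):P a2@(2,4):R
t=4: a0@(2,5):P a1@(2,3):P a2@(3,4):R
t=5: a0@(3,5):P a1@(3,3):P a2@(4,4):R
t=6: a0@(4,5):P a1@(4,3):P a2@(0,4):R
t=7: a0@(0,5):P a1@(0,3):P a2@(1,4):R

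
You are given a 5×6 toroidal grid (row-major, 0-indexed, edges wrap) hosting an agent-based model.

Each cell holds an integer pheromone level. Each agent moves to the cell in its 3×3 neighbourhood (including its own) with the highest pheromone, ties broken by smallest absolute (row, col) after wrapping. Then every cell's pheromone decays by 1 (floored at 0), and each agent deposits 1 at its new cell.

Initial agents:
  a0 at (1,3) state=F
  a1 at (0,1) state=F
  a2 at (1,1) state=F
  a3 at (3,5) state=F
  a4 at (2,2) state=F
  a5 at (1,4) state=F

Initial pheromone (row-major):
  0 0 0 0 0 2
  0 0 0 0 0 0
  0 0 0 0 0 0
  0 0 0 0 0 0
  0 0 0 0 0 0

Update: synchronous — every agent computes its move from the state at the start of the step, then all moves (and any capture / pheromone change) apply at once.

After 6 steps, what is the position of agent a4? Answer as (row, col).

t=1: a0@(0,2) a1@(0,0) a2@(0,0) a3@(2,0) a4@(1,1) a5@(0,5) | pheromone: 2 0 1 0 0 2 / 0 1 0 0 0 0 / 1 0 0 0 0 0 / 0 0 0 0 0 0 / 0 0 0 0 0 0
t=2: a0@(0,2) a1@(0,0) a2@(0,0) a3@(1,1) a4@(0,0) a5@(0,0) | pheromone: 5 0 1 0 0 1 / 0 1 0 0 0 0 / 0 0 0 0 0 0 / 0 0 0 0 0 0 / 0 0 0 0 0 0
t=3: a0@(0,2) a1@(0,0) a2@(0,0) a3@(0,0) a4@(0,0) a5@(0,0) | pheromone: 9 0 1 0 0 0 / 0 0 0 0 0 0 / 0 0 0 0 0 0 / 0 0 0 0 0 0 / 0 0 0 0 0 0
t=4: a0@(0,2) a1@(0,0) a2@(0,0) a3@(0,0) a4@(0,0) a5@(0,0) | pheromone: 13 0 1 0 0 0 / 0 0 0 0 0 0 / 0 0 0 0 0 0 / 0 0 0 0 0 0 / 0 0 0 0 0 0
t=5: a0@(0,2) a1@(0,0) a2@(0,0) a3@(0,0) a4@(0,0) a5@(0,0) | pheromone: 17 0 1 0 0 0 / 0 0 0 0 0 0 / 0 0 0 0 0 0 / 0 0 0 0 0 0 / 0 0 0 0 0 0
t=6: a0@(0,2) a1@(0,0) a2@(0,0) a3@(0,0) a4@(0,0) a5@(0,0) | pheromone: 21 0 1 0 0 0 / 0 0 0 0 0 0 / 0 0 0 0 0 0 / 0 0 0 0 0 0 / 0 0 0 0 0 0

(0, 0)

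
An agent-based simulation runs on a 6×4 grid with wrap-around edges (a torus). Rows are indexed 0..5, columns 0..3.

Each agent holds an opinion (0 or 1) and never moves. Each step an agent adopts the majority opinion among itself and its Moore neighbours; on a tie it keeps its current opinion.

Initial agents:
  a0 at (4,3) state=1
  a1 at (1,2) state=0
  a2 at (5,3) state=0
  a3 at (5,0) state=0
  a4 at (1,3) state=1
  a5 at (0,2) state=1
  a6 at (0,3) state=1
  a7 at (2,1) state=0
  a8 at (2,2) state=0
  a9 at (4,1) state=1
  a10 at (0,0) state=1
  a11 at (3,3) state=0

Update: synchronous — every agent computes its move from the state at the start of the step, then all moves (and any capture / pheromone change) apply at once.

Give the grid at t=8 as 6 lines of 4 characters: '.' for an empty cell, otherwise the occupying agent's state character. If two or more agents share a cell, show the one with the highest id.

1.11
..01
.00.
...0
.1.0
1..1

t=1: a0@(4,3):0 a1@(1,2):0 a2@(5,3):1 a3@(5,0):1 a4@(1,3):1 a5@(0,2):1 a6@(0,3):1 a7@(2,1):0 a8@(2,2):0 a9@(4,1):1 a10@(0,0):1 a11@(3,3):0
t=2: (unchanged — steady state)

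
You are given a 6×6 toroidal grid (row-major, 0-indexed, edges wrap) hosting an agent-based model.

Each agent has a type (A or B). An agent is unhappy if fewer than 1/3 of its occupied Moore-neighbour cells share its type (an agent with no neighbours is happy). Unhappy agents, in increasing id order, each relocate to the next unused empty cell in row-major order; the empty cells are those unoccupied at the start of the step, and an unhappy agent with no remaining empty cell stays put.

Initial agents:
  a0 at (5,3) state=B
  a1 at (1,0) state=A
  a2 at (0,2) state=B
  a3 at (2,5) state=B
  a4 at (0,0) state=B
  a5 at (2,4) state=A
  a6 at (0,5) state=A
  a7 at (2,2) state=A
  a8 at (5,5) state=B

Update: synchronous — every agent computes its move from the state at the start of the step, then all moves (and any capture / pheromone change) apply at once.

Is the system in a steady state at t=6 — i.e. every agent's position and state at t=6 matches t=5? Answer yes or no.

t=1: a0@(5,3):B a1@(1,0):A a2@(0,2):B a3@(0,1):B a4@(0,0):B a5@(0,3):A a6@(0,5):A a7@(2,2):A a8@(5,5):B
t=2: a0@(5,3):B a1@(1,0):A a2@(0,2):B a3@(0,1):B a4@(0,0):B a5@(0,4):A a6@(0,5):A a7@(2,2):A a8@(5,5):B
t=3: (unchanged — steady state)

yes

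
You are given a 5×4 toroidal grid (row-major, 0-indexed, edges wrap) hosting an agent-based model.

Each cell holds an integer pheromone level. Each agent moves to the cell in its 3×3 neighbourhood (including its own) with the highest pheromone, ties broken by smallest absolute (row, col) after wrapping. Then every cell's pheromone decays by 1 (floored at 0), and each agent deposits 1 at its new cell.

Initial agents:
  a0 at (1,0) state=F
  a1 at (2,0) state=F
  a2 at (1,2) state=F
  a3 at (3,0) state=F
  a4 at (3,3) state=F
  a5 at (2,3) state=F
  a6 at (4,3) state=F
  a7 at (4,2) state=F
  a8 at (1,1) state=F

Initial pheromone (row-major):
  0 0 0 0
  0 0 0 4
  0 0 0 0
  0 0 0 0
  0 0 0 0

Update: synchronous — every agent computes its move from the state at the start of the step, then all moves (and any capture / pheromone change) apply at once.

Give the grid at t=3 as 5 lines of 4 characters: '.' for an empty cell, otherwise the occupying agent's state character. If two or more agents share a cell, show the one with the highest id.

....
...F
....
....
....

t=1: a0@(1,3) a1@(1,3) a2@(1,3) a3@(2,0) a4@(2,0) a5@(1,3) a6@(0,0) a7@(0,1) a8@(0,0) | pheromone: 2 1 0 0 / 0 0 0 7 / 2 0 0 0 / 0 0 0 0 / 0 0 0 0
t=2: a0@(1,3) a1@(1,3) a2@(1,3) a3@(1,3) a4@(1,3) a5@(1,3) a6@(1,3) a7@(0,0) a8@(1,3) | pheromone: 2 0 0 0 / 0 0 0 14 / 1 0 0 0 / 0 0 0 0 / 0 0 0 0
t=3: a0@(1,3) a1@(1,3) a2@(1,3) a3@(1,3) a4@(1,3) a5@(1,3) a6@(1,3) a7@(1,3) a8@(1,3) | pheromone: 1 0 0 0 / 0 0 0 22 / 0 0 0 0 / 0 0 0 0 / 0 0 0 0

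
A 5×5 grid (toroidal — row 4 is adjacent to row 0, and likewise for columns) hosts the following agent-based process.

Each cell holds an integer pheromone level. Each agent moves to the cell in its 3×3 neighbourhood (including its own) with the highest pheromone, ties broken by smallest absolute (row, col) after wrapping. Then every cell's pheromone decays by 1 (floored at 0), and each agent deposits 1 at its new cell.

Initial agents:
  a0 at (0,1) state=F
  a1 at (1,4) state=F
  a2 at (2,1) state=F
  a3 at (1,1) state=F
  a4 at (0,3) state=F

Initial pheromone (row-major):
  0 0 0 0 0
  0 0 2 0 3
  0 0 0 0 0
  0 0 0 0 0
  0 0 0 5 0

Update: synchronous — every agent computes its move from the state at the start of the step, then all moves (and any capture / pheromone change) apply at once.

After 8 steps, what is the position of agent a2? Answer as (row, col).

t=1: a0@(1,2) a1@(1,4) a2@(1,2) a3@(1,2) a4@(4,3) | pheromone: 0 0 0 0 0 / 0 0 4 0 3 / 0 0 0 0 0 / 0 0 0 0 0 / 0 0 0 5 0
t=2: a0@(1,2) a1@(1,4) a2@(1,2) a3@(1,2) a4@(4,3) | pheromone: 0 0 0 0 0 / 0 0 6 0 3 / 0 0 0 0 0 / 0 0 0 0 0 / 0 0 0 5 0
t=3: a0@(1,2) a1@(1,4) a2@(1,2) a3@(1,2) a4@(4,3) | pheromone: 0 0 0 0 0 / 0 0 8 0 3 / 0 0 0 0 0 / 0 0 0 0 0 / 0 0 0 5 0
t=4: a0@(1,2) a1@(1,4) a2@(1,2) a3@(1,2) a4@(4,3) | pheromone: 0 0 0 0 0 / 0 0 10 0 3 / 0 0 0 0 0 / 0 0 0 0 0 / 0 0 0 5 0
t=5: a0@(1,2) a1@(1,4) a2@(1,2) a3@(1,2) a4@(4,3) | pheromone: 0 0 0 0 0 / 0 0 12 0 3 / 0 0 0 0 0 / 0 0 0 0 0 / 0 0 0 5 0
t=6: a0@(1,2) a1@(1,4) a2@(1,2) a3@(1,2) a4@(4,3) | pheromone: 0 0 0 0 0 / 0 0 14 0 3 / 0 0 0 0 0 / 0 0 0 0 0 / 0 0 0 5 0
t=7: a0@(1,2) a1@(1,4) a2@(1,2) a3@(1,2) a4@(4,3) | pheromone: 0 0 0 0 0 / 0 0 16 0 3 / 0 0 0 0 0 / 0 0 0 0 0 / 0 0 0 5 0
t=8: a0@(1,2) a1@(1,4) a2@(1,2) a3@(1,2) a4@(4,3) | pheromone: 0 0 0 0 0 / 0 0 18 0 3 / 0 0 0 0 0 / 0 0 0 0 0 / 0 0 0 5 0

(1, 2)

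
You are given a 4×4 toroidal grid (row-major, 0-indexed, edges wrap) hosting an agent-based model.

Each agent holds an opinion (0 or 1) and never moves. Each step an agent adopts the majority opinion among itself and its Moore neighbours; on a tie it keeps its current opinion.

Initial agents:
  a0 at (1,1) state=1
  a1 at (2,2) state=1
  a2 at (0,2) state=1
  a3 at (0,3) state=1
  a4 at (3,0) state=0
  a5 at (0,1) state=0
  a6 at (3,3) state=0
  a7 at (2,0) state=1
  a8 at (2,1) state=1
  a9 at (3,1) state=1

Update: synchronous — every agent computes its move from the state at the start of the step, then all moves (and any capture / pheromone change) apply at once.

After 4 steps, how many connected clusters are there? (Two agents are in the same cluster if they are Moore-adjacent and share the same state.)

t=1: a0@(1,1):1 a1@(2,2):1 a2@(0,2):1 a3@(0,3):1 a4@(3,0):1 a5@(0,1):1 a6@(3,3):1 a7@(2,0):1 a8@(2,1):1 a9@(3,1):1
t=2: (unchanged — steady state)

1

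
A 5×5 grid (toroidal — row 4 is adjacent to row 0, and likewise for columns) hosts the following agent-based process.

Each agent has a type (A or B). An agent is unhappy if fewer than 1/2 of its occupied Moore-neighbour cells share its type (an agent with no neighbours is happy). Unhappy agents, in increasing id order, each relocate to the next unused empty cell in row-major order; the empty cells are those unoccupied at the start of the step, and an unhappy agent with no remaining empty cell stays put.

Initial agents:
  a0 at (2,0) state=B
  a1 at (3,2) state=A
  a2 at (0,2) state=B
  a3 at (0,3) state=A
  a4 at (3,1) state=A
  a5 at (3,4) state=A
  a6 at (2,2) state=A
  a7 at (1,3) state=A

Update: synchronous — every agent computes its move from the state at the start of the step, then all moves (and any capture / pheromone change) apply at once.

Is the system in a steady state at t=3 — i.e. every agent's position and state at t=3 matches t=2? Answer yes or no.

t=1: a0@(0,0):B a1@(3,2):A a2@(0,1):B a3@(0,3):A a4@(3,1):A a5@(0,4):A a6@(2,2):A a7@(1,3):A
t=2: (unchanged — steady state)

yes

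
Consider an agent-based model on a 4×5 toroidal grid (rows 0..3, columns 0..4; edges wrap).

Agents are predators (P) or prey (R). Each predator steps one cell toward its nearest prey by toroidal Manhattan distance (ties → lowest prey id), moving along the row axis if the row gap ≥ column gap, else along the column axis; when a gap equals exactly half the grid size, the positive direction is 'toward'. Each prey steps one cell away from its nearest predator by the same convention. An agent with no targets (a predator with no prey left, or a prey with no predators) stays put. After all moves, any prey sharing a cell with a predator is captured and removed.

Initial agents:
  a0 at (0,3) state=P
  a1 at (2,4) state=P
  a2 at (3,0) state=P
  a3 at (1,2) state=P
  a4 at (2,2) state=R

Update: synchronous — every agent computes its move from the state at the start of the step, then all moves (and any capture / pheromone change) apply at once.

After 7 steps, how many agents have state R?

0

t=1: a0@(1,3):P a1@(2,3):P a2@(3,1):P a3@(2,2):P a4@(3,2):R
t=2: a0@(2,3):P a1@(3,3):P a2@(3,2):P a3@(3,2):P
t=3: (unchanged — steady state)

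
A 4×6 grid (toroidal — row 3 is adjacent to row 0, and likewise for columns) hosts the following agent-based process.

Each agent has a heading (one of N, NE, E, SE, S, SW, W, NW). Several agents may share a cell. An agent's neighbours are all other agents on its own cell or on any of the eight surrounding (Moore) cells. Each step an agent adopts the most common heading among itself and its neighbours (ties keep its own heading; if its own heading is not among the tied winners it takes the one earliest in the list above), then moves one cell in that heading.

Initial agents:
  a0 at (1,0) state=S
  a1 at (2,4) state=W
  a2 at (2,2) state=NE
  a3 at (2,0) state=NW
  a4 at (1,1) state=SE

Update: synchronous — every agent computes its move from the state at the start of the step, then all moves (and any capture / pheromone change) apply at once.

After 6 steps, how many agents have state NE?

1

t=1: a0@(2,0):S a1@(2,3):W a2@(1,3):NE a3@(1,5):NW a4@(2,2):SE
t=2: a0@(3,0):S a1@(2,2):W a2@(0,4):NE a3@(0,4):NW a4@(3,3):SE
t=3: a0@(0,0):S a1@(2,1):W a2@(3,5):NE a3@(3,3):NW a4@(0,4):SE
t=4: a0@(1,0):S a1@(2,0):W a2@(2,0):NE a3@(2,2):NW a4@(1,5):SE
t=5: a0@(2,0):S a1@(2,5):W a2@(1,1):NE a3@(1,1):NW a4@(2,0):SE
t=6: a0@(3,0):S a1@(2,4):W a2@(0,2):NE a3@(0,0):NW a4@(3,1):SE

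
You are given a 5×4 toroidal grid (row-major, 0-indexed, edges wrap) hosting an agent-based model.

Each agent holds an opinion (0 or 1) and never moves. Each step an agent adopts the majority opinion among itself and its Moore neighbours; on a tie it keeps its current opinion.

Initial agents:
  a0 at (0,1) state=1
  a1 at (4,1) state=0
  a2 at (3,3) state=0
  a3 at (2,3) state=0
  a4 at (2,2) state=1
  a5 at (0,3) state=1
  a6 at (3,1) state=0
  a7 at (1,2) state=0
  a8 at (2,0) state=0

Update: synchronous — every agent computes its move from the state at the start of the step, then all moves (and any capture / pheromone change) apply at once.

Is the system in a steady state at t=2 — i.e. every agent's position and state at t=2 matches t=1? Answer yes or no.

t=1: a0@(0,1):0 a1@(4,1):0 a2@(3,3):0 a3@(2,3):0 a4@(2,2):0 a5@(0,3):1 a6@(3,1):0 a7@(1,2):1 a8@(2,0):0
t=2: a0@(0,1):0 a1@(4,1):0 a2@(3,3):0 a3@(2,3):0 a4@(2,2):0 a5@(0,3):1 a6@(3,1):0 a7@(1,2):0 a8@(2,0):0

no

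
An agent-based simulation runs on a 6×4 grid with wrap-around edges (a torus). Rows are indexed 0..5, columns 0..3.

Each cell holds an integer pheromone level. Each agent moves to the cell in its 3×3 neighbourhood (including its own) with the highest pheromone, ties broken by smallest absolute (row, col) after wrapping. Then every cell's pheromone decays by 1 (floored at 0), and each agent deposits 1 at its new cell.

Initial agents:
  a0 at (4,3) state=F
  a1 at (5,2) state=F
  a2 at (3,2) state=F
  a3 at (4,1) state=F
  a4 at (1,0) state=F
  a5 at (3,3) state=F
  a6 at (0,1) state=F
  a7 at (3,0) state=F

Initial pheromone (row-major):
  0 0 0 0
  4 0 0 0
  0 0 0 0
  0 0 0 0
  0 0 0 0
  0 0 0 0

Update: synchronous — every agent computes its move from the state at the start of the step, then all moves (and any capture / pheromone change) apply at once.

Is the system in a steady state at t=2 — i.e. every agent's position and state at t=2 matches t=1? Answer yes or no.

no

t=1: a0@(3,0) a1@(0,1) a2@(2,1) a3@(3,0) a4@(1,0) a5@(2,0) a6@(1,0) a7@(2,0) | pheromone: 0 1 0 0 / 5 0 0 0 / 2 1 0 0 / 2 0 0 0 / 0 0 0 0 / 0 0 0 0
t=2: a0@(2,0) a1@(1,0) a2@(1,0) a3@(2,0) a4@(1,0) a5@(1,0) a6@(1,0) a7@(1,0) | pheromone: 0 0 0 0 / 10 0 0 0 / 3 0 0 0 / 1 0 0 0 / 0 0 0 0 / 0 0 0 0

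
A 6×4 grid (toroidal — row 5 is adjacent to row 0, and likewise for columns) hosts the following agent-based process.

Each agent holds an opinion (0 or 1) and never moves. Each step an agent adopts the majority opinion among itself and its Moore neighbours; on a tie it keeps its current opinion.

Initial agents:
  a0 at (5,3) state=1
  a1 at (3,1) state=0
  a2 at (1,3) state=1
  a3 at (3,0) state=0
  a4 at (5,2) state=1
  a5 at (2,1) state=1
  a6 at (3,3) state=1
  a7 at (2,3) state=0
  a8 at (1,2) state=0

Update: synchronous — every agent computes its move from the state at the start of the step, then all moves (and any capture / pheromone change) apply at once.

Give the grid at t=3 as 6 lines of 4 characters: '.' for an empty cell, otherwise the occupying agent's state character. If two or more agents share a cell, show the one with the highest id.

....
..00
.0.0
00.0
....
..11

t=1: a0@(5,3):1 a1@(3,1):0 a2@(1,3):0 a3@(3,0):0 a4@(5,2):1 a5@(2,1):0 a6@(3,3):0 a7@(2,3):0 a8@(1,2):0
t=2: (unchanged — steady state)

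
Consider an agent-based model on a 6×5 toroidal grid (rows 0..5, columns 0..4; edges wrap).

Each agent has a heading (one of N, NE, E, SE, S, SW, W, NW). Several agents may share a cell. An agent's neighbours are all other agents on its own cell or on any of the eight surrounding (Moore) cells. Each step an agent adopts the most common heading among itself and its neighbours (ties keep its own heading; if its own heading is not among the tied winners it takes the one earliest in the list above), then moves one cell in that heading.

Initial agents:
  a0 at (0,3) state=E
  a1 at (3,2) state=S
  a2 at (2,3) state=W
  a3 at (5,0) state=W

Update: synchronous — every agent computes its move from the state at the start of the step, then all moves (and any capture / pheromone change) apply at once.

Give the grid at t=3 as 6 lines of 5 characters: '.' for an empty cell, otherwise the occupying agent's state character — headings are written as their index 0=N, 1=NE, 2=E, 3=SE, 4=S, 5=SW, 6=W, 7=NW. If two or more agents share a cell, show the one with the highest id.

t=1: a0@(0,4):E a1@(4,2):S a2@(2,2):W a3@(5,4):W
t=2: a0@(0,0):E a1@(5,2):S a2@(2,1):W a3@(5,3):W
t=3: a0@(0,1):E a1@(0,2):S a2@(2,0):W a3@(5,2):W

.24..
.....
6....
.....
.....
..6..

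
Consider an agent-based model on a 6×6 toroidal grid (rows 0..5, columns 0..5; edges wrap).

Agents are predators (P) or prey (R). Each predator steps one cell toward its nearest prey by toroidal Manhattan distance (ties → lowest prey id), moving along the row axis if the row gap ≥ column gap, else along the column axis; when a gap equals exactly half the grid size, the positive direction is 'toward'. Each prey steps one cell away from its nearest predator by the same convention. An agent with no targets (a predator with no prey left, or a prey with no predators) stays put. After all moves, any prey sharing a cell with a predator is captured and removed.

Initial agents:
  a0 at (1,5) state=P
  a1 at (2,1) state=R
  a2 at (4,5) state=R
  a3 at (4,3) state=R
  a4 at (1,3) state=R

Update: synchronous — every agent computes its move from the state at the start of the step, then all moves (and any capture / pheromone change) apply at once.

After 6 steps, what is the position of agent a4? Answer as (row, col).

t=1: a0@(1,4):P a1@(2,2):R a2@(3,5):R a3@(3,3):R a4@(1,2):R
t=2: a0@(1,3):P a1@(2,1):R a2@(4,5):R a3@(4,3):R a4@(1,1):R
t=3: a0@(1,2):P a1@(2,0):R a2@(3,5):R a3@(3,3):R a4@(1,0):R
t=4: a0@(1,1):P a1@(2,5):R a2@(3,4):R a3@(4,3):R a4@(1,5):R
t=5: a0@(1,0):P a1@(2,4):R a2@(3,3):R a3@(3,3):R a4@(1,4):R
t=6: a0@(1,5):P a1@(2,3):R a2@(3,2):R a3@(3,2):R a4@(1,3):R

(1, 3)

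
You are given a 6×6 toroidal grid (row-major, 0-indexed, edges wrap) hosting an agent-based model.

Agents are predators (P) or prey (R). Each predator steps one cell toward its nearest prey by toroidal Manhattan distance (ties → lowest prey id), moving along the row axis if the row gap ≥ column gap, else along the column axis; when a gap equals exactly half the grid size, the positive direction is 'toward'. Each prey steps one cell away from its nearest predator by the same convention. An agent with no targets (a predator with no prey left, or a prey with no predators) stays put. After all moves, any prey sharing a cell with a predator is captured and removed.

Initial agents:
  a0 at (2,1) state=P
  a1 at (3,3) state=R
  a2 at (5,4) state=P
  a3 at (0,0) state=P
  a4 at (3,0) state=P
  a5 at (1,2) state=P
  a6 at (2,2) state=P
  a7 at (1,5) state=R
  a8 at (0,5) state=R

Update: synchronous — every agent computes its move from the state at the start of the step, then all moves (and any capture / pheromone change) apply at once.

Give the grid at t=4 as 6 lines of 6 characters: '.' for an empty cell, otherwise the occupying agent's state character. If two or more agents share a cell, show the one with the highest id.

......
......
......
.....P
...P..
...PPR

t=1: a0@(2,2):P a1@(4,3):R a2@(0,4):P a3@(0,5):P a4@(3,1):P a5@(2,2):P a6@(3,2):P a7@(2,5):R
t=2: a0@(3,2):P a1@(5,3):R a2@(5,4):P a3@(1,5):P a4@(3,2):P a5@(3,2):P a6@(4,2):P a7@(3,5):R
t=3: a0@(4,2):P a2@(5,3):P a3@(2,5):P a4@(4,2):P a5@(4,2):P a6@(5,2):P a7@(4,5):R
t=4: a0@(4,3):P a2@(5,4):P a3@(3,5):P a4@(4,3):P a5@(4,3):P a6@(5,3):P a7@(5,5):R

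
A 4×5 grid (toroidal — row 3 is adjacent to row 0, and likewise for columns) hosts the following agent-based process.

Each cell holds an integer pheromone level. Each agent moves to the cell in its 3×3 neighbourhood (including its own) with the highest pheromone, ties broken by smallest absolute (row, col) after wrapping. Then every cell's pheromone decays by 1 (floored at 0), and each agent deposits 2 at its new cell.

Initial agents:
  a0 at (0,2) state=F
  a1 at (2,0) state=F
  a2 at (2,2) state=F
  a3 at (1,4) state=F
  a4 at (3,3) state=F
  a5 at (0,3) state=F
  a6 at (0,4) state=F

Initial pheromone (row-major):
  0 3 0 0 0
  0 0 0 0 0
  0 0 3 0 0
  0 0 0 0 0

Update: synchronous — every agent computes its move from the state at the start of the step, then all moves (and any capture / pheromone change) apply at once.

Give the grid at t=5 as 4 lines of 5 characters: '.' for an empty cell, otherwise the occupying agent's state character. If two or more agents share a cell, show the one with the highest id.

F....
.....
..F..
.....

t=1: a0@(0,1) a1@(1,0) a2@(2,2) a3@(0,0) a4@(2,2) a5@(0,2) a6@(0,0) | pheromone: 4 4 2 0 0 / 2 0 0 0 0 / 0 0 6 0 0 / 0 0 0 0 0
t=2: a0@(0,0) a1@(0,0) a2@(2,2) a3@(0,0) a4@(2,2) a5@(0,1) a6@(0,0) | pheromone: 11 5 1 0 0 / 1 0 0 0 0 / 0 0 9 0 0 / 0 0 0 0 0
t=3: a0@(0,0) a1@(0,0) a2@(2,2) a3@(0,0) a4@(2,2) a5@(0,0) a6@(0,0) | pheromone: 20 4 0 0 0 / 0 0 0 0 0 / 0 0 12 0 0 / 0 0 0 0 0
t=4: a0@(0,0) a1@(0,0) a2@(2,2) a3@(0,0) a4@(2,2) a5@(0,0) a6@(0,0) | pheromone: 29 3 0 0 0 / 0 0 0 0 0 / 0 0 15 0 0 / 0 0 0 0 0
t=5: a0@(0,0) a1@(0,0) a2@(2,2) a3@(0,0) a4@(2,2) a5@(0,0) a6@(0,0) | pheromone: 38 2 0 0 0 / 0 0 0 0 0 / 0 0 18 0 0 / 0 0 0 0 0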